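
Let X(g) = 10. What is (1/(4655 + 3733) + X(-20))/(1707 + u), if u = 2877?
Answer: 83881/38450592 ≈ 0.0021815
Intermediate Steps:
(1/(4655 + 3733) + X(-20))/(1707 + u) = (1/(4655 + 3733) + 10)/(1707 + 2877) = (1/8388 + 10)/4584 = (1/8388 + 10)*(1/4584) = (83881/8388)*(1/4584) = 83881/38450592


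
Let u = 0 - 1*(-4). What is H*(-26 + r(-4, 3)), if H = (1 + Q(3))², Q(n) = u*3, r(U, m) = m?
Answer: -3887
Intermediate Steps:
u = 4 (u = 0 + 4 = 4)
Q(n) = 12 (Q(n) = 4*3 = 12)
H = 169 (H = (1 + 12)² = 13² = 169)
H*(-26 + r(-4, 3)) = 169*(-26 + 3) = 169*(-23) = -3887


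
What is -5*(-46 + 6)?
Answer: 200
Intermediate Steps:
-5*(-46 + 6) = -5*(-40) = -1*(-200) = 200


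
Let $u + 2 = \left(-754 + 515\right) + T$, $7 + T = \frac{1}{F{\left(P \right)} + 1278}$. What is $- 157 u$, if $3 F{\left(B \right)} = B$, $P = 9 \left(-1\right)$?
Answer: $\frac{49643243}{1275} \approx 38936.0$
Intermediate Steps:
$P = -9$
$F{\left(B \right)} = \frac{B}{3}$
$T = - \frac{8924}{1275}$ ($T = -7 + \frac{1}{\frac{1}{3} \left(-9\right) + 1278} = -7 + \frac{1}{-3 + 1278} = -7 + \frac{1}{1275} = - \frac{8924}{1275} \approx -6.9992$)
$u = - \frac{316199}{1275}$ ($u = -2 + \left(\left(-754 + 515\right) - \frac{8924}{1275}\right) = -2 - \frac{313649}{1275} = - \frac{316199}{1275} \approx -248.0$)
$- 157 u = \left(-157\right) \left(- \frac{316199}{1275}\right) = \frac{49643243}{1275}$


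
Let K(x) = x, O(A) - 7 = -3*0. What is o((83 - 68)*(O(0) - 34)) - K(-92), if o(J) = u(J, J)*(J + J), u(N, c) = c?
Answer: 328142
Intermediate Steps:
O(A) = 7 (O(A) = 7 - 3*0 = 7 + 0 = 7)
o(J) = 2*J² (o(J) = J*(J + J) = J*(2*J) = 2*J²)
o((83 - 68)*(O(0) - 34)) - K(-92) = 2*((83 - 68)*(7 - 34))² - 1*(-92) = 2*(15*(-27))² + 92 = 2*(-405)² + 92 = 2*164025 + 92 = 328050 + 92 = 328142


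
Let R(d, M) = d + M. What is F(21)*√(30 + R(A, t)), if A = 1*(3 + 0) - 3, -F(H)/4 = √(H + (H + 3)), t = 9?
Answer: -12*√195 ≈ -167.57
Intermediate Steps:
F(H) = -4*√(3 + 2*H) (F(H) = -4*√(H + (H + 3)) = -4*√(H + (3 + H)) = -4*√(3 + 2*H))
A = 0 (A = 1*3 - 3 = 3 - 3 = 0)
R(d, M) = M + d
F(21)*√(30 + R(A, t)) = (-4*√(3 + 2*21))*√(30 + (9 + 0)) = (-4*√(3 + 42))*√(30 + 9) = (-12*√5)*√39 = -12*√195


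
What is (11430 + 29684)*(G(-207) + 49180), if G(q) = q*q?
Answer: 3783680306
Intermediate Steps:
G(q) = q²
(11430 + 29684)*(G(-207) + 49180) = (11430 + 29684)*((-207)² + 49180) = 41114*(42849 + 49180) = 41114*92029 = 3783680306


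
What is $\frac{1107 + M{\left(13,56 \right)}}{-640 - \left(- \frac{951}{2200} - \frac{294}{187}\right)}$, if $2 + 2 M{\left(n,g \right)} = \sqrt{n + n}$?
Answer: $- \frac{5909200}{3408719} - \frac{18700 \sqrt{26}}{23861033} \approx -1.7376$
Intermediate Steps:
$M{\left(n,g \right)} = -1 + \frac{\sqrt{2} \sqrt{n}}{2}$ ($M{\left(n,g \right)} = -1 + \frac{\sqrt{n + n}}{2} = -1 + \frac{\sqrt{2 n}}{2} = -1 + \frac{\sqrt{2} \sqrt{n}}{2}$)
$\frac{1107 + M{\left(13,56 \right)}}{-640 - \left(- \frac{951}{2200} - \frac{294}{187}\right)} = \frac{1107 - \left(1 - \frac{\sqrt{2} \sqrt{13}}{2}\right)}{-640 - \left(- \frac{951}{2200} - \frac{294}{187}\right)} = \frac{1107 - \left(1 - \frac{\sqrt{26}}{2}\right)}{-640 - - \frac{74967}{37400}} = \frac{1106 + \frac{\sqrt{26}}{2}}{-640 + \left(\frac{294}{187} + \frac{951}{2200}\right)} = \frac{1106 + \frac{\sqrt{26}}{2}}{-640 + \frac{74967}{37400}} = \frac{1106 + \frac{\sqrt{26}}{2}}{- \frac{23861033}{37400}} = \left(1106 + \frac{\sqrt{26}}{2}\right) \left(- \frac{37400}{23861033}\right) = - \frac{5909200}{3408719} - \frac{18700 \sqrt{26}}{23861033}$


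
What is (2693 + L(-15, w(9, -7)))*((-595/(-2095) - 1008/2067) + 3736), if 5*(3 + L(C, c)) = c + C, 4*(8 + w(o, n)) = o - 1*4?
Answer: 57928975427279/5773820 ≈ 1.0033e+7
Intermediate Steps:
w(o, n) = -9 + o/4 (w(o, n) = -8 + (o - 1*4)/4 = -8 + (o - 4)/4 = -8 + (-4 + o)/4 = -8 + (-1 + o/4) = -9 + o/4)
L(C, c) = -3 + C/5 + c/5 (L(C, c) = -3 + (c + C)/5 = -3 + (C + c)/5 = -3 + (C/5 + c/5) = -3 + C/5 + c/5)
(2693 + L(-15, w(9, -7)))*((-595/(-2095) - 1008/2067) + 3736) = (2693 + (-3 + (1/5)*(-15) + (-9 + (1/4)*9)/5))*((-595/(-2095) - 1008/2067) + 3736) = (2693 + (-3 - 3 + (-9 + 9/4)/5))*((-595*(-1/2095) - 1008*1/2067) + 3736) = (2693 + (-3 - 3 + (1/5)*(-27/4)))*((119/419 - 336/689) + 3736) = (2693 + (-3 - 3 - 27/20))*(-58793/288691 + 3736) = (2693 - 147/20)*(1078490783/288691) = (53713/20)*(1078490783/288691) = 57928975427279/5773820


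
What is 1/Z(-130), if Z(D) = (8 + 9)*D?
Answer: -1/2210 ≈ -0.00045249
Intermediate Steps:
Z(D) = 17*D
1/Z(-130) = 1/(17*(-130)) = 1/(-2210) = -1/2210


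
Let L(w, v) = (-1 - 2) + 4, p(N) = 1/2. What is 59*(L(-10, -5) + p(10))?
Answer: 177/2 ≈ 88.500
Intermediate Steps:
p(N) = ½
L(w, v) = 1 (L(w, v) = -3 + 4 = 1)
59*(L(-10, -5) + p(10)) = 59*(1 + ½) = 59*(3/2) = 177/2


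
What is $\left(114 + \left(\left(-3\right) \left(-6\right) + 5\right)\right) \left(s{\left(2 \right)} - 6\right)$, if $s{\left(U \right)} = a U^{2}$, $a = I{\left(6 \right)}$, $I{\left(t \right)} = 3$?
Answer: $822$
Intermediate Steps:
$a = 3$
$s{\left(U \right)} = 3 U^{2}$
$\left(114 + \left(\left(-3\right) \left(-6\right) + 5\right)\right) \left(s{\left(2 \right)} - 6\right) = \left(114 + \left(\left(-3\right) \left(-6\right) + 5\right)\right) \left(3 \cdot 2^{2} - 6\right) = \left(114 + \left(18 + 5\right)\right) \left(3 \cdot 4 - 6\right) = \left(114 + 23\right) \left(12 - 6\right) = 137 \cdot 6 = 822$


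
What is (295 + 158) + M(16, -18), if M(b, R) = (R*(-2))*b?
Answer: 1029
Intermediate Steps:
M(b, R) = -2*R*b (M(b, R) = (-2*R)*b = -2*R*b)
(295 + 158) + M(16, -18) = (295 + 158) - 2*(-18)*16 = 453 + 576 = 1029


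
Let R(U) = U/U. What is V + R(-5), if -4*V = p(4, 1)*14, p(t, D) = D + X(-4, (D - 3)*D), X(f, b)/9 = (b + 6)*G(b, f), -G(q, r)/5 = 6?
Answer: 7555/2 ≈ 3777.5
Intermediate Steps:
G(q, r) = -30 (G(q, r) = -5*6 = -30)
R(U) = 1
X(f, b) = -1620 - 270*b (X(f, b) = 9*((b + 6)*(-30)) = 9*((6 + b)*(-30)) = 9*(-180 - 30*b) = -1620 - 270*b)
p(t, D) = -1620 + D - 270*D*(-3 + D) (p(t, D) = D + (-1620 - 270*(D - 3)*D) = D + (-1620 - 270*(-3 + D)*D) = D + (-1620 - 270*D*(-3 + D)) = -1620 + D - 270*D*(-3 + D))
V = 7553/2 (V = -(-1620 + 1 - 270*1*(-3 + 1))*14/4 = -(-1620 + 1 - 270*1*(-2))*14/4 = -(-1620 + 1 + 540)*14/4 = -(-1079)*14/4 = -1/4*(-15106) = 7553/2 ≈ 3776.5)
V + R(-5) = 7553/2 + 1 = 7555/2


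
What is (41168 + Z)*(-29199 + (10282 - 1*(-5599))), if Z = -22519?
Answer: -248367382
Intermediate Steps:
(41168 + Z)*(-29199 + (10282 - 1*(-5599))) = (41168 - 22519)*(-29199 + (10282 - 1*(-5599))) = 18649*(-29199 + (10282 + 5599)) = 18649*(-29199 + 15881) = 18649*(-13318) = -248367382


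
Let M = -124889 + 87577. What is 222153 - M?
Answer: 259465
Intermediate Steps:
M = -37312
222153 - M = 222153 - 1*(-37312) = 222153 + 37312 = 259465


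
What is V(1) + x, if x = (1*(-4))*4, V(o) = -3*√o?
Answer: -19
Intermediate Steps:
x = -16 (x = -4*4 = -16)
V(1) + x = -3*√1 - 16 = -3*1 - 16 = -3 - 16 = -19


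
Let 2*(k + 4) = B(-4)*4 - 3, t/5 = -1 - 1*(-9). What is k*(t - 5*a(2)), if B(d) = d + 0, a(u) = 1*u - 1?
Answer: -945/2 ≈ -472.50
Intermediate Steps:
t = 40 (t = 5*(-1 - 1*(-9)) = 5*(-1 + 9) = 5*8 = 40)
a(u) = -1 + u (a(u) = u - 1 = -1 + u)
B(d) = d
k = -27/2 (k = -4 + (-4*4 - 3)/2 = -4 + (-16 - 3)/2 = -4 + (½)*(-19) = -4 - 19/2 = -27/2 ≈ -13.500)
k*(t - 5*a(2)) = -27*(40 - 5*(-1 + 2))/2 = -27*(40 - 5*1)/2 = -27*(40 - 5)/2 = -27/2*35 = -945/2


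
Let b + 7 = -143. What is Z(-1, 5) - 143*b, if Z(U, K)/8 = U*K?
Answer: 21410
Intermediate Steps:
b = -150 (b = -7 - 143 = -150)
Z(U, K) = 8*K*U (Z(U, K) = 8*(U*K) = 8*(K*U) = 8*K*U)
Z(-1, 5) - 143*b = 8*5*(-1) - 143*(-150) = -40 + 21450 = 21410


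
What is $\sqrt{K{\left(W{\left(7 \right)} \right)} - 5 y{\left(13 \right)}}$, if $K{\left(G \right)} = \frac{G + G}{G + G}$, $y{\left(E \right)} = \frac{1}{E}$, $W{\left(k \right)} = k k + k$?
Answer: $\frac{2 \sqrt{26}}{13} \approx 0.78446$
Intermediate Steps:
$W{\left(k \right)} = k + k^{2}$ ($W{\left(k \right)} = k^{2} + k = k + k^{2}$)
$K{\left(G \right)} = 1$ ($K{\left(G \right)} = \frac{2 G}{2 G} = 2 G \frac{1}{2 G} = 1$)
$\sqrt{K{\left(W{\left(7 \right)} \right)} - 5 y{\left(13 \right)}} = \sqrt{1 - \frac{5}{13}} = \sqrt{\frac{8}{13}} = \frac{2 \sqrt{26}}{13}$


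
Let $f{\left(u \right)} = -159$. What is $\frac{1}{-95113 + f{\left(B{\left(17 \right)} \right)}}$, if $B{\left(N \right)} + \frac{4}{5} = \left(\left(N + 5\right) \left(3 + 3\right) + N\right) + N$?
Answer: $- \frac{1}{95272} \approx -1.0496 \cdot 10^{-5}$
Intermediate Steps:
$B{\left(N \right)} = \frac{146}{5} + 8 N$ ($B{\left(N \right)} = - \frac{4}{5} + \left(\left(\left(N + 5\right) \left(3 + 3\right) + N\right) + N\right) = - \frac{4}{5} + \left(\left(\left(5 + N\right) 6 + N\right) + N\right) = - \frac{4}{5} + \left(\left(\left(30 + 6 N\right) + N\right) + N\right) = - \frac{4}{5} + \left(\left(30 + 7 N\right) + N\right) = - \frac{4}{5} + \left(30 + 8 N\right) = \frac{146}{5} + 8 N$)
$\frac{1}{-95113 + f{\left(B{\left(17 \right)} \right)}} = \frac{1}{-95113 - 159} = \frac{1}{-95272} = - \frac{1}{95272}$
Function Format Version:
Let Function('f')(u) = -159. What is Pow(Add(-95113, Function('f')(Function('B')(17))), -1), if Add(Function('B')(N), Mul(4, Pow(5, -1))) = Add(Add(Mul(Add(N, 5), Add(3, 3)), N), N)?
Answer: Rational(-1, 95272) ≈ -1.0496e-5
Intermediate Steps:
Function('B')(N) = Add(Rational(146, 5), Mul(8, N)) (Function('B')(N) = Add(Rational(-4, 5), Add(Add(Mul(Add(N, 5), Add(3, 3)), N), N)) = Add(Rational(-4, 5), Add(Add(Mul(Add(5, N), 6), N), N)) = Add(Rational(-4, 5), Add(Add(Add(30, Mul(6, N)), N), N)) = Add(Rational(-4, 5), Add(Add(30, Mul(7, N)), N)) = Add(Rational(-4, 5), Add(30, Mul(8, N))) = Add(Rational(146, 5), Mul(8, N)))
Pow(Add(-95113, Function('f')(Function('B')(17))), -1) = Pow(Add(-95113, -159), -1) = Pow(-95272, -1) = Rational(-1, 95272)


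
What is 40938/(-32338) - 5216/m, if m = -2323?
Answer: 1599479/1633069 ≈ 0.97943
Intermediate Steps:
40938/(-32338) - 5216/m = 40938/(-32338) - 5216/(-2323) = 40938*(-1/32338) - 5216*(-1/2323) = -20469/16169 + 5216/2323 = 1599479/1633069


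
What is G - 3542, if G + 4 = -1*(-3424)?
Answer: -122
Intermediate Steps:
G = 3420 (G = -4 - 1*(-3424) = -4 + 3424 = 3420)
G - 3542 = 3420 - 3542 = -122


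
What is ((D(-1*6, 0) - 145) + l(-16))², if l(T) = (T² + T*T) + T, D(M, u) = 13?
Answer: 132496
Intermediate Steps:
l(T) = T + 2*T² (l(T) = (T² + T²) + T = 2*T² + T = T + 2*T²)
((D(-1*6, 0) - 145) + l(-16))² = ((13 - 145) - 16*(1 + 2*(-16)))² = (-132 - 16*(1 - 32))² = (-132 - 16*(-31))² = (-132 + 496)² = 364² = 132496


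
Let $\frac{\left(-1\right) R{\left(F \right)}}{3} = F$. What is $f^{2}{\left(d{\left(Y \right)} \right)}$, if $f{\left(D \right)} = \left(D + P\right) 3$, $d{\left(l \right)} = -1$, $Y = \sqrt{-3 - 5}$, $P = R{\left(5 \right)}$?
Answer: $2304$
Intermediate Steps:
$R{\left(F \right)} = - 3 F$
$P = -15$ ($P = \left(-3\right) 5 = -15$)
$Y = 2 i \sqrt{2}$ ($Y = \sqrt{-8} = 2 i \sqrt{2} \approx 2.8284 i$)
$f{\left(D \right)} = -45 + 3 D$ ($f{\left(D \right)} = \left(D - 15\right) 3 = \left(-15 + D\right) 3 = -45 + 3 D$)
$f^{2}{\left(d{\left(Y \right)} \right)} = \left(-45 + 3 \left(-1\right)\right)^{2} = \left(-45 - 3\right)^{2} = \left(-48\right)^{2} = 2304$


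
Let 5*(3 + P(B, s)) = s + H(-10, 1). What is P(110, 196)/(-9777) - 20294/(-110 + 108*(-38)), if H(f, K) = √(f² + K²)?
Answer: 495654728/103000695 - √101/48885 ≈ 4.8119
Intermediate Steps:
H(f, K) = √(K² + f²)
P(B, s) = -3 + s/5 + √101/5 (P(B, s) = -3 + (s + √(1² + (-10)²))/5 = -3 + (s + √(1 + 100))/5 = -3 + (s + √101)/5 = -3 + (s/5 + √101/5) = -3 + s/5 + √101/5)
P(110, 196)/(-9777) - 20294/(-110 + 108*(-38)) = (-3 + (⅕)*196 + √101/5)/(-9777) - 20294/(-110 + 108*(-38)) = (-3 + 196/5 + √101/5)*(-1/9777) - 20294/(-110 - 4104) = (181/5 + √101/5)*(-1/9777) - 20294/(-4214) = (-181/48885 - √101/48885) - 20294*(-1/4214) = (-181/48885 - √101/48885) + 10147/2107 = 495654728/103000695 - √101/48885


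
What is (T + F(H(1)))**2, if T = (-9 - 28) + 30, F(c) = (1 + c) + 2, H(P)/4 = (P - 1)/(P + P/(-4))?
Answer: 16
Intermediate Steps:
H(P) = 16*(-1 + P)/(3*P) (H(P) = 4*((P - 1)/(P + P/(-4))) = 4*((-1 + P)/(P + P*(-1/4))) = 4*((-1 + P)/(P - P/4)) = 4*((-1 + P)/((3*P/4))) = 4*((-1 + P)*(4/(3*P))) = 4*(4*(-1 + P)/(3*P)) = 16*(-1 + P)/(3*P))
F(c) = 3 + c
T = -7 (T = -37 + 30 = -7)
(T + F(H(1)))**2 = (-7 + (3 + (16/3)*(-1 + 1)/1))**2 = (-7 + (3 + (16/3)*1*0))**2 = (-7 + (3 + 0))**2 = (-7 + 3)**2 = (-4)**2 = 16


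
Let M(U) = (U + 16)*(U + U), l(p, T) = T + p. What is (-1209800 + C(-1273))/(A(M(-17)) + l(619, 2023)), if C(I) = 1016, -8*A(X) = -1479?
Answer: -9670272/22615 ≈ -427.60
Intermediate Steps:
M(U) = 2*U*(16 + U) (M(U) = (16 + U)*(2*U) = 2*U*(16 + U))
A(X) = 1479/8 (A(X) = -⅛*(-1479) = 1479/8)
(-1209800 + C(-1273))/(A(M(-17)) + l(619, 2023)) = (-1209800 + 1016)/(1479/8 + (2023 + 619)) = -1208784/(1479/8 + 2642) = -1208784/22615/8 = -1208784*8/22615 = -9670272/22615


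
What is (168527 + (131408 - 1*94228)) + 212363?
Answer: 418070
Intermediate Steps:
(168527 + (131408 - 1*94228)) + 212363 = (168527 + (131408 - 94228)) + 212363 = (168527 + 37180) + 212363 = 205707 + 212363 = 418070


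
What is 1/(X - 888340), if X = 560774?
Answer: -1/327566 ≈ -3.0528e-6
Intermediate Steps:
1/(X - 888340) = 1/(560774 - 888340) = 1/(-327566) = -1/327566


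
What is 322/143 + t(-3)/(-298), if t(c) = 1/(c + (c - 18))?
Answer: 2303087/1022736 ≈ 2.2519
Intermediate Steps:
t(c) = 1/(-18 + 2*c) (t(c) = 1/(c + (-18 + c)) = 1/(-18 + 2*c))
322/143 + t(-3)/(-298) = 322/143 + (1/(2*(-9 - 3)))/(-298) = 322*(1/143) + ((1/2)/(-12))*(-1/298) = 322/143 + ((1/2)*(-1/12))*(-1/298) = 322/143 - 1/24*(-1/298) = 322/143 + 1/7152 = 2303087/1022736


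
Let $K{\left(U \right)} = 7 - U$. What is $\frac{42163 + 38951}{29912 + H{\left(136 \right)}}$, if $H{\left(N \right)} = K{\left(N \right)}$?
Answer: $\frac{81114}{29783} \approx 2.7235$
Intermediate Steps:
$H{\left(N \right)} = 7 - N$
$\frac{42163 + 38951}{29912 + H{\left(136 \right)}} = \frac{42163 + 38951}{29912 + \left(7 - 136\right)} = \frac{81114}{29912 + \left(7 - 136\right)} = \frac{81114}{29912 - 129} = \frac{81114}{29783}$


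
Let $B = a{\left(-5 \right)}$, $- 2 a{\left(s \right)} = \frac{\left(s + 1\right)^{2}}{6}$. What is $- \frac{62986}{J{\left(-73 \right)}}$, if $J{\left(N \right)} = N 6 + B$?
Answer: $\frac{94479}{659} \approx 143.37$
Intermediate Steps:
$a{\left(s \right)} = - \frac{\left(1 + s\right)^{2}}{12}$ ($a{\left(s \right)} = - \frac{\left(s + 1\right)^{2} \cdot \frac{1}{6}}{2} = - \frac{\left(1 + s\right)^{2} \cdot \frac{1}{6}}{2} = - \frac{\frac{1}{6} \left(1 + s\right)^{2}}{2} = - \frac{\left(1 + s\right)^{2}}{12}$)
$B = - \frac{4}{3}$ ($B = - \frac{\left(1 - 5\right)^{2}}{12} = - \frac{\left(-4\right)^{2}}{12} = \left(- \frac{1}{12}\right) 16 = - \frac{4}{3} \approx -1.3333$)
$J{\left(N \right)} = - \frac{4}{3} + 6 N$ ($J{\left(N \right)} = N 6 - \frac{4}{3} = 6 N - \frac{4}{3} = - \frac{4}{3} + 6 N$)
$- \frac{62986}{J{\left(-73 \right)}} = - \frac{62986}{- \frac{4}{3} + 6 \left(-73\right)} = - \frac{62986}{- \frac{4}{3} - 438} = - \frac{62986}{- \frac{1318}{3}} = \left(-62986\right) \left(- \frac{3}{1318}\right) = \frac{94479}{659}$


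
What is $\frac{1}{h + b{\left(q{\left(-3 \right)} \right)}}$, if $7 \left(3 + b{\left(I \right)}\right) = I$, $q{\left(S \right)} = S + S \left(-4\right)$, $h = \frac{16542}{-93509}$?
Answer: $- \frac{654563}{1237902} \approx -0.52877$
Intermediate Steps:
$h = - \frac{16542}{93509}$ ($h = 16542 \left(- \frac{1}{93509}\right) = - \frac{16542}{93509} \approx -0.1769$)
$q{\left(S \right)} = - 3 S$ ($q{\left(S \right)} = S - 4 S = - 3 S$)
$b{\left(I \right)} = -3 + \frac{I}{7}$
$\frac{1}{h + b{\left(q{\left(-3 \right)} \right)}} = \frac{1}{- \frac{16542}{93509} - \left(3 - \frac{\left(-3\right) \left(-3\right)}{7}\right)} = \frac{1}{- \frac{16542}{93509} + \left(-3 + \frac{1}{7} \cdot 9\right)} = \frac{1}{- \frac{16542}{93509} + \left(-3 + \frac{9}{7}\right)} = \frac{1}{- \frac{16542}{93509} - \frac{12}{7}} = \frac{1}{- \frac{1237902}{654563}} = - \frac{654563}{1237902}$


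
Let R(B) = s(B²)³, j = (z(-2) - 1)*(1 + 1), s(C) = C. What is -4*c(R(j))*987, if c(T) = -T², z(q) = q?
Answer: 8593936662528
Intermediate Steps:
j = -6 (j = (-2 - 1)*(1 + 1) = -3*2 = -6)
R(B) = B⁶ (R(B) = (B²)³ = B⁶)
-4*c(R(j))*987 = -(-4)*((-6)⁶)²*987 = -(-4)*46656²*987 = -(-4)*2176782336*987 = -4*(-2176782336)*987 = 8707129344*987 = 8593936662528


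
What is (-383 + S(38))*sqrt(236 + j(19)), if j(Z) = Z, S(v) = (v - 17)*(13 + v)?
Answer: 688*sqrt(255) ≈ 10986.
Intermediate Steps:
S(v) = (-17 + v)*(13 + v)
(-383 + S(38))*sqrt(236 + j(19)) = (-383 + (-221 + 38**2 - 4*38))*sqrt(236 + 19) = (-383 + (-221 + 1444 - 152))*sqrt(255) = (-383 + 1071)*sqrt(255) = 688*sqrt(255)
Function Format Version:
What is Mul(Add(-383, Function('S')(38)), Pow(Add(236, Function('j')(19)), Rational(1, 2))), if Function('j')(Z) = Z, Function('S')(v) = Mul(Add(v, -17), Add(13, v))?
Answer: Mul(688, Pow(255, Rational(1, 2))) ≈ 10986.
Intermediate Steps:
Function('S')(v) = Mul(Add(-17, v), Add(13, v))
Mul(Add(-383, Function('S')(38)), Pow(Add(236, Function('j')(19)), Rational(1, 2))) = Mul(Add(-383, Add(-221, Pow(38, 2), Mul(-4, 38))), Pow(Add(236, 19), Rational(1, 2))) = Mul(Add(-383, Add(-221, 1444, -152)), Pow(255, Rational(1, 2))) = Mul(Add(-383, 1071), Pow(255, Rational(1, 2))) = Mul(688, Pow(255, Rational(1, 2)))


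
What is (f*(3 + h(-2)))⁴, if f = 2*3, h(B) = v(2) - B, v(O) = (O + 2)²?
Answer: 252047376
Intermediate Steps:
v(O) = (2 + O)²
h(B) = 16 - B (h(B) = (2 + 2)² - B = 4² - B = 16 - B)
f = 6
(f*(3 + h(-2)))⁴ = (6*(3 + (16 - 1*(-2))))⁴ = (6*(3 + (16 + 2)))⁴ = (6*(3 + 18))⁴ = (6*21)⁴ = 126⁴ = 252047376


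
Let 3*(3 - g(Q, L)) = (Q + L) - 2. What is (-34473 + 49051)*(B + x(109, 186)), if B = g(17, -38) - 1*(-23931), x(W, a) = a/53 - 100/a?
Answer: 573513695698/1643 ≈ 3.4906e+8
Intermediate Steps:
g(Q, L) = 11/3 - L/3 - Q/3 (g(Q, L) = 3 - ((Q + L) - 2)/3 = 3 - ((L + Q) - 2)/3 = 3 - (-2 + L + Q)/3 = 3 + (⅔ - L/3 - Q/3) = 11/3 - L/3 - Q/3)
x(W, a) = -100/a + a/53 (x(W, a) = a*(1/53) - 100/a = a/53 - 100/a = -100/a + a/53)
B = 71825/3 (B = (11/3 - ⅓*(-38) - ⅓*17) - 1*(-23931) = (11/3 + 38/3 - 17/3) + 23931 = 32/3 + 23931 = 71825/3 ≈ 23942.)
(-34473 + 49051)*(B + x(109, 186)) = (-34473 + 49051)*(71825/3 + (-100/186 + (1/53)*186)) = 14578*(71825/3 + (-100*1/186 + 186/53)) = 14578*(71825/3 + (-50/93 + 186/53)) = 14578*(71825/3 + 14648/4929) = 14578*(39341041/1643) = 573513695698/1643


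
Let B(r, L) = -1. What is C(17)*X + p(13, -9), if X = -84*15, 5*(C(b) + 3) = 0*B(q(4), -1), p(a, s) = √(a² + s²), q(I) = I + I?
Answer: 3780 + 5*√10 ≈ 3795.8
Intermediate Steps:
q(I) = 2*I
C(b) = -3 (C(b) = -3 + (0*(-1))/5 = -3 + (⅕)*0 = -3 + 0 = -3)
X = -1260
C(17)*X + p(13, -9) = -3*(-1260) + √(13² + (-9)²) = 3780 + √(169 + 81) = 3780 + √250 = 3780 + 5*√10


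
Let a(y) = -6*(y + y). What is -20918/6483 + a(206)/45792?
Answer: -13526431/4123188 ≈ -3.2806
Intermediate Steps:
a(y) = -12*y
-20918/6483 + a(206)/45792 = -20918/6483 - 12*206/45792 = -20918*1/6483 - 2472*1/45792 = -20918/6483 - 103/1908 = -13526431/4123188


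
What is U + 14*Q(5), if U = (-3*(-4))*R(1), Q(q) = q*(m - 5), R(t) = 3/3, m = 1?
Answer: -268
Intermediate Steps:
R(t) = 1 (R(t) = 3*(⅓) = 1)
Q(q) = -4*q (Q(q) = q*(1 - 5) = q*(-4) = -4*q)
U = 12 (U = -3*(-4)*1 = 12*1 = 12)
U + 14*Q(5) = 12 + 14*(-4*5) = 12 + 14*(-20) = 12 - 280 = -268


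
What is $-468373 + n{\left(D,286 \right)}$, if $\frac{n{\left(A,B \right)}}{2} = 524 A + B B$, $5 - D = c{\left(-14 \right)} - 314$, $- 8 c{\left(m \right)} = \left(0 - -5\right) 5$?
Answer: $32806$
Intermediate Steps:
$c{\left(m \right)} = - \frac{25}{8}$ ($c{\left(m \right)} = - \frac{\left(0 - -5\right) 5}{8} = - \frac{\left(0 + 5\right) 5}{8} = - \frac{5 \cdot 5}{8} = \left(- \frac{1}{8}\right) 25 = - \frac{25}{8}$)
$D = \frac{2577}{8}$ ($D = 5 - \left(- \frac{25}{8} - 314\right) = 5 - - \frac{2537}{8} = 5 + \frac{2537}{8} = \frac{2577}{8} \approx 322.13$)
$n{\left(A,B \right)} = 2 B^{2} + 1048 A$ ($n{\left(A,B \right)} = 2 \left(524 A + B B\right) = 2 \left(524 A + B^{2}\right) = 2 \left(B^{2} + 524 A\right) = 2 B^{2} + 1048 A$)
$-468373 + n{\left(D,286 \right)} = -468373 + \left(2 \cdot 286^{2} + 1048 \cdot \frac{2577}{8}\right) = -468373 + \left(2 \cdot 81796 + 337587\right) = -468373 + \left(163592 + 337587\right) = -468373 + 501179 = 32806$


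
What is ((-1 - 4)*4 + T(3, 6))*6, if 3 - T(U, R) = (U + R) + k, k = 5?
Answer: -186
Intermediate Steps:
T(U, R) = -2 - R - U (T(U, R) = 3 - ((U + R) + 5) = 3 - ((R + U) + 5) = 3 - (5 + R + U) = 3 + (-5 - R - U) = -2 - R - U)
((-1 - 4)*4 + T(3, 6))*6 = ((-1 - 4)*4 + (-2 - 1*6 - 1*3))*6 = (-5*4 + (-2 - 6 - 3))*6 = (-20 - 11)*6 = -31*6 = -186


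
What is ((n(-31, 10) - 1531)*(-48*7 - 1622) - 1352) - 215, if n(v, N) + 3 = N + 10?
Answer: 2962845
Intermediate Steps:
n(v, N) = 7 + N (n(v, N) = -3 + (N + 10) = -3 + (10 + N) = 7 + N)
((n(-31, 10) - 1531)*(-48*7 - 1622) - 1352) - 215 = (((7 + 10) - 1531)*(-48*7 - 1622) - 1352) - 215 = ((17 - 1531)*(-336 - 1622) - 1352) - 215 = (-1514*(-1958) - 1352) - 215 = (2964412 - 1352) - 215 = 2963060 - 215 = 2962845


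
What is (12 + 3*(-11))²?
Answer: 441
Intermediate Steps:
(12 + 3*(-11))² = (12 - 33)² = (-21)² = 441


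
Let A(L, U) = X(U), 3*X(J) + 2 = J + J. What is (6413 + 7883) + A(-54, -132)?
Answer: 42622/3 ≈ 14207.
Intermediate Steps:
X(J) = -⅔ + 2*J/3 (X(J) = -⅔ + (J + J)/3 = -⅔ + (2*J)/3 = -⅔ + 2*J/3)
A(L, U) = -⅔ + 2*U/3
(6413 + 7883) + A(-54, -132) = (6413 + 7883) + (-⅔ + (⅔)*(-132)) = 14296 + (-⅔ - 88) = 14296 - 266/3 = 42622/3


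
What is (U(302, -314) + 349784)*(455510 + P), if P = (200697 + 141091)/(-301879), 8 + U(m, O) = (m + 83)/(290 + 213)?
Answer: 24192941828581724926/151845137 ≈ 1.5933e+11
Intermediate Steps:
U(m, O) = -3941/503 + m/503 (U(m, O) = -8 + (m + 83)/(290 + 213) = -8 + (83 + m)/503 = -8 + (83 + m)*(1/503) = -8 + (83/503 + m/503) = -3941/503 + m/503)
P = -341788/301879 (P = 341788*(-1/301879) = -341788/301879 ≈ -1.1322)
(U(302, -314) + 349784)*(455510 + P) = ((-3941/503 + (1/503)*302) + 349784)*(455510 - 341788/301879) = ((-3941/503 + 302/503) + 349784)*(137508561502/301879) = (-3639/503 + 349784)*(137508561502/301879) = (175937713/503)*(137508561502/301879) = 24192941828581724926/151845137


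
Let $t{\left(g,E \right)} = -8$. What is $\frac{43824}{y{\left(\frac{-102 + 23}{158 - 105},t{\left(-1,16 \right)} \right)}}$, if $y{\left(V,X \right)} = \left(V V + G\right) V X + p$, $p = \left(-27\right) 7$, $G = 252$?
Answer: $\frac{6524385648}{423179135} \approx 15.418$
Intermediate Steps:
$p = -189$
$y{\left(V,X \right)} = -189 + V X \left(252 + V^{2}\right)$ ($y{\left(V,X \right)} = \left(V V + 252\right) V X - 189 = \left(V^{2} + 252\right) V X - 189 = \left(252 + V^{2}\right) V X - 189 = V \left(252 + V^{2}\right) X - 189 = V X \left(252 + V^{2}\right) - 189 = -189 + V X \left(252 + V^{2}\right)$)
$\frac{43824}{y{\left(\frac{-102 + 23}{158 - 105},t{\left(-1,16 \right)} \right)}} = \frac{43824}{-189 - 8 \left(\frac{-102 + 23}{158 - 105}\right)^{3} + 252 \frac{-102 + 23}{158 - 105} \left(-8\right)} = \frac{43824}{-189 - 8 \left(- \frac{79}{53}\right)^{3} + 252 \left(- \frac{79}{53}\right) \left(-8\right)} = \frac{43824}{-189 - - \frac{3944312}{148877} + \frac{159264}{53}} = \frac{43824}{-189 + \frac{3944312}{148877} + \frac{159264}{53}} = \frac{43824}{\frac{423179135}{148877}} = 43824 \cdot \frac{148877}{423179135} = \frac{6524385648}{423179135}$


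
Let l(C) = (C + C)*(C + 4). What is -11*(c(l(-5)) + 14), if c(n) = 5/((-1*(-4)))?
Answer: -671/4 ≈ -167.75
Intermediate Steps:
l(C) = 2*C*(4 + C) (l(C) = (2*C)*(4 + C) = 2*C*(4 + C))
c(n) = 5/4
-11*(c(l(-5)) + 14) = -11*(5/4 + 14) = -11*61/4 = -671/4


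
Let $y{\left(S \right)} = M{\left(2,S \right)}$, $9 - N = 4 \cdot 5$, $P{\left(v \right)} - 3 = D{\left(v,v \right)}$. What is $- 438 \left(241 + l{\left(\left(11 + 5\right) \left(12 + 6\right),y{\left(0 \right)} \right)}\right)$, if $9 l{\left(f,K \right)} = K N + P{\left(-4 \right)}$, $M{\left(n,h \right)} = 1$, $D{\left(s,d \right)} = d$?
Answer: $-104974$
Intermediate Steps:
$P{\left(v \right)} = 3 + v$
$N = -11$ ($N = 9 - 4 \cdot 5 = 9 - 20 = -11$)
$y{\left(S \right)} = 1$
$l{\left(f,K \right)} = - \frac{1}{9} - \frac{11 K}{9}$ ($l{\left(f,K \right)} = \frac{K \left(-11\right) + \left(3 - 4\right)}{9} = \frac{- 11 K - 1}{9} = \frac{-1 - 11 K}{9} = - \frac{1}{9} - \frac{11 K}{9}$)
$- 438 \left(241 + l{\left(\left(11 + 5\right) \left(12 + 6\right),y{\left(0 \right)} \right)}\right) = - 438 \left(241 - \frac{4}{3}\right) = \left(-438\right) \frac{719}{3} = -104974$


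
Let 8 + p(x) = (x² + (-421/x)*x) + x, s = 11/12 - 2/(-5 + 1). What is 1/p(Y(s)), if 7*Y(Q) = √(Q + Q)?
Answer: -37076046/15903474883 - 2058*√102/15903474883 ≈ -0.0023326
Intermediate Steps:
s = 17/12 (s = 11*(1/12) - 2/(-4) = 11/12 - 2*(-¼) = 11/12 + ½ = 17/12 ≈ 1.4167)
Y(Q) = √2*√Q/7 (Y(Q) = √(Q + Q)/7 = √(2*Q)/7 = (√2*√Q)/7 = √2*√Q/7)
p(x) = -429 + x + x² (p(x) = -8 + ((x² + (-421/x)*x) + x) = -8 + ((x² - 421) + x) = -8 + ((-421 + x²) + x) = -8 + (-421 + x + x²) = -429 + x + x²)
1/p(Y(s)) = 1/(-429 + √2*√(17/12)/7 + (√2*√(17/12)/7)²) = 1/(-429 + √2*(√51/6)/7 + (√2*(√51/6)/7)²) = 1/(-429 + √102/42 + (√102/42)²) = 1/(-429 + √102/42 + 17/294) = 1/(-126109/294 + √102/42)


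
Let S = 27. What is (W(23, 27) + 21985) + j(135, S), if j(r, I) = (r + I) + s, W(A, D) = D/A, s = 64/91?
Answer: 46357600/2093 ≈ 22149.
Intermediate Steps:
s = 64/91 (s = 64*(1/91) = 64/91 ≈ 0.70330)
j(r, I) = 64/91 + I + r (j(r, I) = (r + I) + 64/91 = (I + r) + 64/91 = 64/91 + I + r)
(W(23, 27) + 21985) + j(135, S) = (27/23 + 21985) + (64/91 + 27 + 135) = (27*(1/23) + 21985) + 14806/91 = (27/23 + 21985) + 14806/91 = 505682/23 + 14806/91 = 46357600/2093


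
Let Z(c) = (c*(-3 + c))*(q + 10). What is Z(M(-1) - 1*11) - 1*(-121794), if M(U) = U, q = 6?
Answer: 124674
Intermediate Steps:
Z(c) = 16*c*(-3 + c) (Z(c) = (c*(-3 + c))*(6 + 10) = (c*(-3 + c))*16 = 16*c*(-3 + c))
Z(M(-1) - 1*11) - 1*(-121794) = 16*(-1 - 1*11)*(-3 + (-1 - 1*11)) - 1*(-121794) = 16*(-1 - 11)*(-3 + (-1 - 11)) + 121794 = 16*(-12)*(-3 - 12) + 121794 = 16*(-12)*(-15) + 121794 = 2880 + 121794 = 124674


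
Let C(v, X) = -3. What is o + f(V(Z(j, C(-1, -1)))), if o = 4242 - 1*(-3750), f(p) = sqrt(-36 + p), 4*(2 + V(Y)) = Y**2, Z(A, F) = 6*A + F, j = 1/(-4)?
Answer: 7992 + I*sqrt(527)/4 ≈ 7992.0 + 5.7391*I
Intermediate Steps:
j = -1/4 ≈ -0.25000
Z(A, F) = F + 6*A
V(Y) = -2 + Y**2/4
o = 7992 (o = 4242 + 3750 = 7992)
o + f(V(Z(j, C(-1, -1)))) = 7992 + sqrt(-36 + (-2 + (-3 + 6*(-1/4))**2/4)) = 7992 + sqrt(-36 + (-2 + (-3 - 3/2)**2/4)) = 7992 + sqrt(-36 + (-2 + (-9/2)**2/4)) = 7992 + sqrt(-36 + (-2 + (1/4)*(81/4))) = 7992 + sqrt(-36 + (-2 + 81/16)) = 7992 + sqrt(-36 + 49/16) = 7992 + sqrt(-527/16) = 7992 + I*sqrt(527)/4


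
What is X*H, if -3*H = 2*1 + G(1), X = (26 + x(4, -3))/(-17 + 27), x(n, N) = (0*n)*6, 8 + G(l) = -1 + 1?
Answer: 26/5 ≈ 5.2000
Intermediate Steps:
G(l) = -8 (G(l) = -8 + (-1 + 1) = -8 + 0 = -8)
x(n, N) = 0 (x(n, N) = 0*6 = 0)
X = 13/5 (X = (26 + 0)/(-17 + 27) = 26/10 = 26*(1/10) = 13/5 ≈ 2.6000)
H = 2 (H = -(2*1 - 8)/3 = -(2 - 8)/3 = -1/3*(-6) = 2)
X*H = (13/5)*2 = 26/5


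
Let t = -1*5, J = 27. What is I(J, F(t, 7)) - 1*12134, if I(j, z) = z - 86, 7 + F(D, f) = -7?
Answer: -12234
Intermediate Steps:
t = -5
F(D, f) = -14 (F(D, f) = -7 - 7 = -14)
I(j, z) = -86 + z
I(J, F(t, 7)) - 1*12134 = (-86 - 14) - 1*12134 = -100 - 12134 = -12234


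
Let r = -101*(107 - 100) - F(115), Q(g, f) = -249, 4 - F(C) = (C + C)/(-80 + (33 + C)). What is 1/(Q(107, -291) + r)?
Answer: -34/32525 ≈ -0.0010453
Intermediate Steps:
F(C) = 4 - 2*C/(-47 + C) (F(C) = 4 - (C + C)/(-80 + (33 + C)) = 4 - 2*C/(-47 + C))
r = -24059/34 (r = -101*(107 - 100) - 2*(-94 + 115)/(-47 + 115) = -101*7 - 2*21/68 = -707 - 2*21/68 = -707 - 1*21/34 = -707 - 21/34 = -24059/34 ≈ -707.62)
1/(Q(107, -291) + r) = 1/(-249 - 24059/34) = 1/(-32525/34) = -34/32525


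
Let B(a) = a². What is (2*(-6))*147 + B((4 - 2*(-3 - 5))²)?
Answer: 158236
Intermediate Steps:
(2*(-6))*147 + B((4 - 2*(-3 - 5))²) = (2*(-6))*147 + ((4 - 2*(-3 - 5))²)² = -12*147 + ((4 - 2*(-8))²)² = -1764 + ((4 + 16)²)² = -1764 + (20²)² = -1764 + 400² = -1764 + 160000 = 158236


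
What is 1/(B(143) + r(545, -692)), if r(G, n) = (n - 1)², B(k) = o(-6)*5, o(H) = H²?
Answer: 1/480429 ≈ 2.0815e-6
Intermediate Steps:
B(k) = 180 (B(k) = (-6)²*5 = 36*5 = 180)
r(G, n) = (-1 + n)²
1/(B(143) + r(545, -692)) = 1/(180 + (-1 - 692)²) = 1/(180 + (-693)²) = 1/(180 + 480249) = 1/480429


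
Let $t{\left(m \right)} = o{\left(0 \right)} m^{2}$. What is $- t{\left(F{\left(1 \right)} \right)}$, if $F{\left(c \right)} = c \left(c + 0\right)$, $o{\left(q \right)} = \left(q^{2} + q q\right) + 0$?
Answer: $0$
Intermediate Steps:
$o{\left(q \right)} = 2 q^{2}$ ($o{\left(q \right)} = \left(q^{2} + q^{2}\right) + 0 = 2 q^{2} + 0 = 2 q^{2}$)
$F{\left(c \right)} = c^{2}$ ($F{\left(c \right)} = c c = c^{2}$)
$t{\left(m \right)} = 0$ ($t{\left(m \right)} = 2 \cdot 0^{2} m^{2} = 2 \cdot 0 m^{2} = 0 m^{2} = 0$)
$- t{\left(F{\left(1 \right)} \right)} = \left(-1\right) 0 = 0$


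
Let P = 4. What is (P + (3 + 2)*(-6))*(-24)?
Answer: 624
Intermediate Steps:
(P + (3 + 2)*(-6))*(-24) = (4 + (3 + 2)*(-6))*(-24) = (4 + 5*(-6))*(-24) = (4 - 30)*(-24) = -26*(-24) = 624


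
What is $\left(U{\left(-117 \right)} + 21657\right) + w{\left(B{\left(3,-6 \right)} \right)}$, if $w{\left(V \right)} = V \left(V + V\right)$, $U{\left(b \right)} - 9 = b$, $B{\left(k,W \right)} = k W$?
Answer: $22197$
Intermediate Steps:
$B{\left(k,W \right)} = W k$
$U{\left(b \right)} = 9 + b$
$w{\left(V \right)} = 2 V^{2}$ ($w{\left(V \right)} = V 2 V = 2 V^{2}$)
$\left(U{\left(-117 \right)} + 21657\right) + w{\left(B{\left(3,-6 \right)} \right)} = \left(\left(9 - 117\right) + 21657\right) + 2 \left(\left(-6\right) 3\right)^{2} = \left(-108 + 21657\right) + 2 \left(-18\right)^{2} = 21549 + 2 \cdot 324 = 21549 + 648 = 22197$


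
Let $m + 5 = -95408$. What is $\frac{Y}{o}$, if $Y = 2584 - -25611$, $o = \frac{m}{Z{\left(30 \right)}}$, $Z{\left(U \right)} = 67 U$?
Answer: $- \frac{56671950}{95413} \approx -593.96$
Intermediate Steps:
$m = -95413$ ($m = -5 - 95408 = -95413$)
$o = - \frac{95413}{2010}$ ($o = - \frac{95413}{67 \cdot 30} = - \frac{95413}{2010} \approx -47.469$)
$Y = 28195$ ($Y = 2584 + 25611 = 28195$)
$\frac{Y}{o} = \frac{28195}{- \frac{95413}{2010}} = 28195 \left(- \frac{2010}{95413}\right) = - \frac{56671950}{95413}$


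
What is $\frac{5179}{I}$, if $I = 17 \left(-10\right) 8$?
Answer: $- \frac{5179}{1360} \approx -3.8081$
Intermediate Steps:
$I = -1360$ ($I = \left(-170\right) 8 = -1360$)
$\frac{5179}{I} = \frac{5179}{-1360} = 5179 \left(- \frac{1}{1360}\right) = - \frac{5179}{1360}$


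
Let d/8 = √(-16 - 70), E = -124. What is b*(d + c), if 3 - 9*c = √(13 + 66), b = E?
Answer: -124/3 + 124*√79/9 - 992*I*√86 ≈ 81.126 - 9199.4*I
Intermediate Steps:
d = 8*I*√86 (d = 8*√(-16 - 70) = 8*√(-86) = 8*(I*√86) = 8*I*√86 ≈ 74.189*I)
b = -124
c = ⅓ - √79/9 (c = ⅓ - √(13 + 66)/9 = ⅓ - √79/9 ≈ -0.65424)
b*(d + c) = -124*(8*I*√86 + (⅓ - √79/9)) = -124*(⅓ - √79/9 + 8*I*√86) = -124/3 + 124*√79/9 - 992*I*√86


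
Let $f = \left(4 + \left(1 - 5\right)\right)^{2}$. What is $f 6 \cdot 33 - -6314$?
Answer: $6314$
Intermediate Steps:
$f = 0$ ($f = \left(4 + \left(1 - 5\right)\right)^{2} = \left(4 - 4\right)^{2} = 0^{2} = 0$)
$f 6 \cdot 33 - -6314 = 0 \cdot 6 \cdot 33 - -6314 = 0 \cdot 33 + 6314 = 0 + 6314 = 6314$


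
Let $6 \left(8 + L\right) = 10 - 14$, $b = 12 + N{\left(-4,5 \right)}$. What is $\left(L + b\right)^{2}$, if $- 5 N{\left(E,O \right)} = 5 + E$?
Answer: $\frac{2209}{225} \approx 9.8178$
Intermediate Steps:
$N{\left(E,O \right)} = -1 - \frac{E}{5}$ ($N{\left(E,O \right)} = - \frac{5 + E}{5} = -1 - \frac{E}{5}$)
$b = \frac{59}{5}$ ($b = 12 - \frac{1}{5} = \frac{59}{5} \approx 11.8$)
$L = - \frac{26}{3}$ ($L = -8 + \frac{10 - 14}{6} = -8 + \frac{1}{6} \left(-4\right) = -8 - \frac{2}{3} = - \frac{26}{3} \approx -8.6667$)
$\left(L + b\right)^{2} = \left(- \frac{26}{3} + \frac{59}{5}\right)^{2} = \left(\frac{47}{15}\right)^{2} = \frac{2209}{225}$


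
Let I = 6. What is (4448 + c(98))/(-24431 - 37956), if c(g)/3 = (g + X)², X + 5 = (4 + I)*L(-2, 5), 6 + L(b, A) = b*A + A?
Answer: -5315/62387 ≈ -0.085194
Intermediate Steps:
L(b, A) = -6 + A + A*b (L(b, A) = -6 + (b*A + A) = -6 + (A*b + A) = -6 + (A + A*b) = -6 + A + A*b)
X = -115 (X = -5 + (4 + 6)*(-6 + 5 + 5*(-2)) = -5 + 10*(-6 + 5 - 10) = -5 + 10*(-11) = -5 - 110 = -115)
c(g) = 3*(-115 + g)² (c(g) = 3*(g - 115)² = 3*(-115 + g)²)
(4448 + c(98))/(-24431 - 37956) = (4448 + 3*(-115 + 98)²)/(-24431 - 37956) = (4448 + 3*(-17)²)/(-62387) = (4448 + 3*289)*(-1/62387) = (4448 + 867)*(-1/62387) = 5315*(-1/62387) = -5315/62387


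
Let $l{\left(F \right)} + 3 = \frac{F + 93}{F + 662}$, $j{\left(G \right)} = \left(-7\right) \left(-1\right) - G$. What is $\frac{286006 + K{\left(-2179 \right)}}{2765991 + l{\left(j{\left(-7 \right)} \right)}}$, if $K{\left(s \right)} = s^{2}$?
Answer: $\frac{3403015772}{1869807995} \approx 1.82$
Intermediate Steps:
$j{\left(G \right)} = 7 - G$
$l{\left(F \right)} = -3 + \frac{93 + F}{662 + F}$ ($l{\left(F \right)} = -3 + \frac{F + 93}{F + 662} = -3 + \frac{93 + F}{662 + F}$)
$\frac{286006 + K{\left(-2179 \right)}}{2765991 + l{\left(j{\left(-7 \right)} \right)}} = \frac{286006 + \left(-2179\right)^{2}}{2765991 + \frac{-1893 - 2 \left(7 - -7\right)}{662 + \left(7 - -7\right)}} = \frac{286006 + 4748041}{2765991 + \frac{-1893 - 2 \left(7 + 7\right)}{662 + \left(7 + 7\right)}} = \frac{5034047}{2765991 + \frac{-1893 - 28}{662 + 14}} = \frac{5034047}{2765991 + \frac{-1893 - 28}{676}} = \frac{5034047}{2765991 + \frac{1}{676} \left(-1921\right)} = \frac{5034047}{2765991 - \frac{1921}{676}} = \frac{5034047}{\frac{1869807995}{676}} = 5034047 \cdot \frac{676}{1869807995} = \frac{3403015772}{1869807995}$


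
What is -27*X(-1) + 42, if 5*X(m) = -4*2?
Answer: 426/5 ≈ 85.200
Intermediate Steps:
X(m) = -8/5 (X(m) = (-4*2)/5 = (1/5)*(-8) = -8/5)
-27*X(-1) + 42 = -27*(-8/5) + 42 = 216/5 + 42 = 426/5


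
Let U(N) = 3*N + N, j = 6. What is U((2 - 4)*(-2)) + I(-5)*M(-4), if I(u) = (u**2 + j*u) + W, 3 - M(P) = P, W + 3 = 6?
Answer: 2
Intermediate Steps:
W = 3 (W = -3 + 6 = 3)
M(P) = 3 - P
U(N) = 4*N
I(u) = 3 + u**2 + 6*u (I(u) = (u**2 + 6*u) + 3 = 3 + u**2 + 6*u)
U((2 - 4)*(-2)) + I(-5)*M(-4) = 4*((2 - 4)*(-2)) + (3 + (-5)**2 + 6*(-5))*(3 - 1*(-4)) = 4*(-2*(-2)) + (3 + 25 - 30)*(3 + 4) = 4*4 - 2*7 = 16 - 14 = 2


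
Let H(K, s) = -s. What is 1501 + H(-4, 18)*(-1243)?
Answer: 23875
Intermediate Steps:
1501 + H(-4, 18)*(-1243) = 1501 - 1*18*(-1243) = 1501 - 18*(-1243) = 1501 + 22374 = 23875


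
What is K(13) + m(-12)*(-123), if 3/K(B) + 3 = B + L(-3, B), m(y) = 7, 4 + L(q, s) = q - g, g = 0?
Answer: -860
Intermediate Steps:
L(q, s) = -4 + q (L(q, s) = -4 + (q - 1*0) = -4 + (q + 0) = -4 + q)
K(B) = 3/(-10 + B) (K(B) = 3/(-3 + (B + (-4 - 3))) = 3/(-3 + (B - 7)) = 3/(-3 + (-7 + B)) = 3/(-10 + B))
K(13) + m(-12)*(-123) = 3/(-10 + 13) + 7*(-123) = 3/3 - 861 = 3*(⅓) - 861 = 1 - 861 = -860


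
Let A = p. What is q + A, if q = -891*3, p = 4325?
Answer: 1652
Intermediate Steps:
A = 4325
q = -2673
q + A = -2673 + 4325 = 1652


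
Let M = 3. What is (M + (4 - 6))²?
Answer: 1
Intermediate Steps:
(M + (4 - 6))² = (3 + (4 - 6))² = (3 - 2)² = 1² = 1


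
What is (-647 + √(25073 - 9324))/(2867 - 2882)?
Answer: 647/15 - √15749/15 ≈ 34.767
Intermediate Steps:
(-647 + √(25073 - 9324))/(2867 - 2882) = (-647 + √15749)/(-15) = (-647 + √15749)*(-1/15) = 647/15 - √15749/15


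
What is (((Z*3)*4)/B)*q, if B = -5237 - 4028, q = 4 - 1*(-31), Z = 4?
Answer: -336/1853 ≈ -0.18133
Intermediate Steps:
q = 35 (q = 4 + 31 = 35)
B = -9265
(((Z*3)*4)/B)*q = (((4*3)*4)/(-9265))*35 = ((12*4)*(-1/9265))*35 = (48*(-1/9265))*35 = -48/9265*35 = -336/1853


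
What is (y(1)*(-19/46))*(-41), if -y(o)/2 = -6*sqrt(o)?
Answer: 4674/23 ≈ 203.22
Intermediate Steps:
y(o) = 12*sqrt(o) (y(o) = -(-12)*sqrt(o) = 12*sqrt(o))
(y(1)*(-19/46))*(-41) = ((12*sqrt(1))*(-19/46))*(-41) = ((12*1)*(-19*1/46))*(-41) = (12*(-19/46))*(-41) = -114/23*(-41) = 4674/23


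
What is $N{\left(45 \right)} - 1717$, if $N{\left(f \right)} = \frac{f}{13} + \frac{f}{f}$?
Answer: $- \frac{22263}{13} \approx -1712.5$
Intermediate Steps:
$N{\left(f \right)} = 1 + \frac{f}{13}$ ($N{\left(f \right)} = f \frac{1}{13} + 1 = \frac{f}{13} + 1 = 1 + \frac{f}{13}$)
$N{\left(45 \right)} - 1717 = \left(1 + \frac{1}{13} \cdot 45\right) - 1717 = \left(1 + \frac{45}{13}\right) - 1717 = \frac{58}{13} - 1717 = - \frac{22263}{13}$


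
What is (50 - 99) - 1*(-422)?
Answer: 373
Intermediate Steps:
(50 - 99) - 1*(-422) = -49 + 422 = 373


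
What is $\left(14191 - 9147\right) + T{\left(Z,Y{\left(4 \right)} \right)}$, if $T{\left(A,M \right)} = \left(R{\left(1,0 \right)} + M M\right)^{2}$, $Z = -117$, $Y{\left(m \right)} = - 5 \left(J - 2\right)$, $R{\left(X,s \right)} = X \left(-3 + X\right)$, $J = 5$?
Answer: $54773$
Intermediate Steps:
$Y{\left(m \right)} = -15$ ($Y{\left(m \right)} = - 5 \left(5 - 2\right) = \left(-5\right) 3 = -15$)
$T{\left(A,M \right)} = \left(-2 + M^{2}\right)^{2}$ ($T{\left(A,M \right)} = \left(1 \left(-3 + 1\right) + M M\right)^{2} = \left(1 \left(-2\right) + M^{2}\right)^{2} = \left(-2 + M^{2}\right)^{2}$)
$\left(14191 - 9147\right) + T{\left(Z,Y{\left(4 \right)} \right)} = \left(14191 - 9147\right) + \left(-2 + \left(-15\right)^{2}\right)^{2} = 5044 + \left(-2 + 225\right)^{2} = 5044 + 223^{2} = 5044 + 49729 = 54773$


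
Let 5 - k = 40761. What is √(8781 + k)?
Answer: 5*I*√1279 ≈ 178.82*I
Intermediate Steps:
k = -40756 (k = 5 - 1*40761 = 5 - 40761 = -40756)
√(8781 + k) = √(8781 - 40756) = √(-31975) = 5*I*√1279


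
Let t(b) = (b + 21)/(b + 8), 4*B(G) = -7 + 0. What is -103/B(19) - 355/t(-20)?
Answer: 30232/7 ≈ 4318.9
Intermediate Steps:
B(G) = -7/4 (B(G) = (-7 + 0)/4 = (¼)*(-7) = -7/4)
t(b) = (21 + b)/(8 + b)
-103/B(19) - 355/t(-20) = -103/(-7/4) - 355*(8 - 20)/(21 - 20) = -103*(-4/7) - 355/(1/(-12)) = 412/7 - 355/((-1/12*1)) = 412/7 - 355/(-1/12) = 412/7 - 355*(-12) = 412/7 + 4260 = 30232/7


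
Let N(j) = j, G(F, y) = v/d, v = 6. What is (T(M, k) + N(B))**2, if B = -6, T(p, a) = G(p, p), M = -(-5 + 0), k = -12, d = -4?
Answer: 225/4 ≈ 56.250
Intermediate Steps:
M = 5 (M = -1*(-5) = 5)
G(F, y) = -3/2 (G(F, y) = 6/(-4) = 6*(-1/4) = -3/2)
T(p, a) = -3/2
(T(M, k) + N(B))**2 = (-3/2 - 6)**2 = (-15/2)**2 = 225/4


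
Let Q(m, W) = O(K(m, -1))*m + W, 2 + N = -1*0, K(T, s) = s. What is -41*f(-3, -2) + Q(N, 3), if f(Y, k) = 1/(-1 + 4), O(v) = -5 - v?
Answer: -8/3 ≈ -2.6667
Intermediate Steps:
N = -2 (N = -2 - 1*0 = -2 + 0 = -2)
Q(m, W) = W - 4*m (Q(m, W) = (-5 - 1*(-1))*m + W = (-5 + 1)*m + W = -4*m + W = W - 4*m)
f(Y, k) = ⅓ (f(Y, k) = 1/3 = ⅓)
-41*f(-3, -2) + Q(N, 3) = -41*⅓ + (3 - 4*(-2)) = -41/3 + (3 + 8) = -41/3 + 11 = -8/3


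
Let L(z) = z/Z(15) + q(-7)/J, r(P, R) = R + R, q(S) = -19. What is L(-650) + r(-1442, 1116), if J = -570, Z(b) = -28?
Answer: 236801/105 ≈ 2255.2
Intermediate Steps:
r(P, R) = 2*R
L(z) = 1/30 - z/28 (L(z) = z/(-28) - 19/(-570) = z*(-1/28) - 19*(-1/570) = -z/28 + 1/30 = 1/30 - z/28)
L(-650) + r(-1442, 1116) = (1/30 - 1/28*(-650)) + 2*1116 = (1/30 + 325/14) + 2232 = 2441/105 + 2232 = 236801/105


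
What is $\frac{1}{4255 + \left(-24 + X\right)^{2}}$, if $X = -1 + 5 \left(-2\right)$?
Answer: $\frac{1}{5480} \approx 0.00018248$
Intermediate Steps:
$X = -11$ ($X = -1 - 10 = -11$)
$\frac{1}{4255 + \left(-24 + X\right)^{2}} = \frac{1}{4255 + \left(-24 - 11\right)^{2}} = \frac{1}{4255 + \left(-35\right)^{2}} = \frac{1}{4255 + 1225} = \frac{1}{5480}$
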